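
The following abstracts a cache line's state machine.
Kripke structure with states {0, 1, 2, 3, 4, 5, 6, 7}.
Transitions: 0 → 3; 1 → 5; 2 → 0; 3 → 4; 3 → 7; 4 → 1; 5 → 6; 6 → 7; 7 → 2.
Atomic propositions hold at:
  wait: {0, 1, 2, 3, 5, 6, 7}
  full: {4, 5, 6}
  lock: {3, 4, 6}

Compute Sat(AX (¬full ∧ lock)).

{0}

Sat(¬full) = {0, 1, 2, 3, 7}
Sat(¬full ∧ lock) = {3}
Sat(AX (¬full ∧ lock)) = {s : every successor in {3}} = {0}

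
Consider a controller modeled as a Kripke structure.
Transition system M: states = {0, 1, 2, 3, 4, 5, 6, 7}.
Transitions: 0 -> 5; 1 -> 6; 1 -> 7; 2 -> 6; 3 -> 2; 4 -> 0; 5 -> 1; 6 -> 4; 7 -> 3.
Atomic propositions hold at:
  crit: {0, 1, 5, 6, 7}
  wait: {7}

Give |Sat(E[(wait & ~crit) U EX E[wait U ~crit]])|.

Sat(~crit) = {2, 3, 4}
Sat(wait & ~crit) = ∅
E[wait U ~crit]: least fixpoint, start Z0 = Sat(~crit) = {2, 3, 4}, add states in Sat(wait) with some successor in Z. Z1 = {2, 3, 4, 7}; fixed.
Sat(E[wait U ~crit]) = {2, 3, 4, 7}
Sat(EX E[wait U ~crit]) = {s : some successor in {2, 3, 4, 7}} = {1, 3, 6, 7}
E[(wait & ~crit) U EX E[wait U ~crit]]: least fixpoint, start Z0 = Sat(EX E[wait U ~crit]) = {1, 3, 6, 7}, add states in Sat(wait & ~crit) with some successor in Z. Already a fixed point.
Sat(E[(wait & ~crit) U EX E[wait U ~crit]]) = {1, 3, 6, 7}
|Sat(E[(wait & ~crit) U EX E[wait U ~crit]])| = |{1, 3, 6, 7}| = 4.

4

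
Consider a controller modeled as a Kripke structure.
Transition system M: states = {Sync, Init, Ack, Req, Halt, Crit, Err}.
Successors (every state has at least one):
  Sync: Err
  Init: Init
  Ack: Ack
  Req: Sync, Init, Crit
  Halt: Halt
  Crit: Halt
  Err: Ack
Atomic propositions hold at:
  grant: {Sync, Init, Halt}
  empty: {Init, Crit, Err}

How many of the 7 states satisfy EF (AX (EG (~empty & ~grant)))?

Sat(~empty) = {Sync, Ack, Req, Halt}
Sat(~grant) = {Ack, Req, Crit, Err}
Sat(~empty & ~grant) = {Ack, Req}
EG (~empty & ~grant): greatest fixpoint, start Z0 = {Ack, Req}, keep only states in Sat with some successor in Z. Z1 = {Ack}; fixed.
Sat(EG (~empty & ~grant)) = {Ack}
Sat(AX (EG (~empty & ~grant))) = {s : every successor in {Ack}} = {Ack, Err}
EF (AX (EG (~empty & ~grant))): least fixpoint, start Z0 = {Ack, Err}, add states with some successor in Z. Z1 = {Sync, Ack, Err}; Z2 = {Sync, Ack, Req, Err}; fixed.
Sat(EF (AX (EG (~empty & ~grant)))) = {Sync, Ack, Req, Err}
|Sat(EF (AX (EG (~empty & ~grant))))| = |{Sync, Ack, Req, Err}| = 4.

4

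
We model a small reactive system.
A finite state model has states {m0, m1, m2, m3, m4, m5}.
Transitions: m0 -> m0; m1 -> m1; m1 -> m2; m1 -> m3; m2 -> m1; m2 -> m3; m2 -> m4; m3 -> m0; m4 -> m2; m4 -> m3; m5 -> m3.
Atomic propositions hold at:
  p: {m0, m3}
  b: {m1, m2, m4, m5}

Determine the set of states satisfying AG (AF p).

{m0, m3, m5}

AF p: least fixpoint, start Z0 = {m0, m3}, add states with every successor in Z. Z1 = {m0, m3, m5}; fixed.
Sat(AF p) = {m0, m3, m5}
AG (AF p): greatest fixpoint, start Z0 = {m0, m3, m5}, keep only states in Sat with every successor in Z. Already a fixed point.
Sat(AG (AF p)) = {m0, m3, m5}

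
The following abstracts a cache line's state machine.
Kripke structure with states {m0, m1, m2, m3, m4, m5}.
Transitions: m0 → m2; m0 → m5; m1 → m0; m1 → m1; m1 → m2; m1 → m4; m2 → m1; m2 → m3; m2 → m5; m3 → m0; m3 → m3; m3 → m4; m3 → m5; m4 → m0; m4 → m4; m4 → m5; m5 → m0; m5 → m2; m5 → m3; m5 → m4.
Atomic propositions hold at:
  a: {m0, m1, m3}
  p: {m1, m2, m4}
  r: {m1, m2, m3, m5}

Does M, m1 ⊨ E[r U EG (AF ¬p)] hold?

Sat(¬p) = {m0, m3, m5}
AF ¬p: least fixpoint, start Z0 = {m0, m3, m5}, add states with every successor in Z. Already a fixed point.
Sat(AF ¬p) = {m0, m3, m5}
EG (AF ¬p): greatest fixpoint, start Z0 = {m0, m3, m5}, keep only states in Sat with some successor in Z. Already a fixed point.
Sat(EG (AF ¬p)) = {m0, m3, m5}
E[r U EG (AF ¬p)]: least fixpoint, start Z0 = Sat(EG (AF ¬p)) = {m0, m3, m5}, add states in Sat(r) with some successor in Z. Z1 = {m0, m1, m2, m3, m5}; fixed.
Sat(E[r U EG (AF ¬p)]) = {m0, m1, m2, m3, m5}
m1 ∈ Sat(E[r U EG (AF ¬p)]) = {m0, m1, m2, m3, m5}, so the formula holds at m1.

Yes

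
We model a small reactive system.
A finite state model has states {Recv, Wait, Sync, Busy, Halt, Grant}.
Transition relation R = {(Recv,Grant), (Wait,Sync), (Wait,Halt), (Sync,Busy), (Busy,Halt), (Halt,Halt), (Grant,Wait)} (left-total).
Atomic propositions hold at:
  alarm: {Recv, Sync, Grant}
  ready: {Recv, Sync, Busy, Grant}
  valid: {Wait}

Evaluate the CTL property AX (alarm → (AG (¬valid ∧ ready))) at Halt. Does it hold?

Sat(¬valid) = {Recv, Sync, Busy, Halt, Grant}
Sat(¬valid ∧ ready) = {Recv, Sync, Busy, Grant}
AG (¬valid ∧ ready): greatest fixpoint, start Z0 = {Recv, Sync, Busy, Grant}, keep only states in Sat with every successor in Z. Z1 = {Recv, Sync}; Z2 = ∅; fixed.
Sat(AG (¬valid ∧ ready)) = ∅
Sat(alarm → (AG (¬valid ∧ ready))) = {Wait, Busy, Halt}
Sat(AX (alarm → (AG (¬valid ∧ ready)))) = {s : every successor in {Wait, Busy, Halt}} = {Sync, Busy, Halt, Grant}
Halt ∈ Sat(AX (alarm → (AG (¬valid ∧ ready)))) = {Sync, Busy, Halt, Grant}, so the formula holds at Halt.

Yes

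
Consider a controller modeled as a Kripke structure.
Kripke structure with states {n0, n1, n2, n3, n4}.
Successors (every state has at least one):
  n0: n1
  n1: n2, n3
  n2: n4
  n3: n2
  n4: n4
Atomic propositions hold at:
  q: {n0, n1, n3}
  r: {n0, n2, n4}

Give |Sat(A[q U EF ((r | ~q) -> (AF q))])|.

Sat(~q) = {n2, n4}
Sat(r | ~q) = {n0, n2, n4}
AF q: least fixpoint, start Z0 = {n0, n1, n3}, add states with every successor in Z. Already a fixed point.
Sat(AF q) = {n0, n1, n3}
Sat((r | ~q) -> (AF q)) = {n0, n1, n3}
EF ((r | ~q) -> (AF q)): least fixpoint, start Z0 = {n0, n1, n3}, add states with some successor in Z. Already a fixed point.
Sat(EF ((r | ~q) -> (AF q))) = {n0, n1, n3}
A[q U EF ((r | ~q) -> (AF q))]: least fixpoint, start Z0 = Sat(EF ((r | ~q) -> (AF q))) = {n0, n1, n3}, add states in Sat(q) with every successor in Z. Already a fixed point.
Sat(A[q U EF ((r | ~q) -> (AF q))]) = {n0, n1, n3}
|Sat(A[q U EF ((r | ~q) -> (AF q))])| = |{n0, n1, n3}| = 3.

3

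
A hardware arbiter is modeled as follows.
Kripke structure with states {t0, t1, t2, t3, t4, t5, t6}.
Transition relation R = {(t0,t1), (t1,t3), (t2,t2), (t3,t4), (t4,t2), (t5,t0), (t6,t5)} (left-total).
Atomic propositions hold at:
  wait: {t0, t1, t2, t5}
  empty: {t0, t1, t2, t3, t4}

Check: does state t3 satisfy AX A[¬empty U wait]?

No

Sat(¬empty) = {t5, t6}
A[¬empty U wait]: least fixpoint, start Z0 = Sat(wait) = {t0, t1, t2, t5}, add states in Sat(¬empty) with every successor in Z. Z1 = {t0, t1, t2, t5, t6}; fixed.
Sat(A[¬empty U wait]) = {t0, t1, t2, t5, t6}
Sat(AX A[¬empty U wait]) = {s : every successor in {t0, t1, t2, t5, t6}} = {t0, t2, t4, t5, t6}
t3 ∉ Sat(AX A[¬empty U wait]) = {t0, t2, t4, t5, t6}, so the formula does not hold at t3.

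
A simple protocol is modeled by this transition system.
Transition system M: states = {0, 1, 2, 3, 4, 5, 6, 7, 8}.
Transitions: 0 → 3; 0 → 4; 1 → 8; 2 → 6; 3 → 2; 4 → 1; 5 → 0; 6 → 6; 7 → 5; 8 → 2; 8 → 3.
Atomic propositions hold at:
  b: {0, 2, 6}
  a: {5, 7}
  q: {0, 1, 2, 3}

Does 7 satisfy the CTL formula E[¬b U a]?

Sat(¬b) = {1, 3, 4, 5, 7, 8}
E[¬b U a]: least fixpoint, start Z0 = Sat(a) = {5, 7}, add states in Sat(¬b) with some successor in Z. Already a fixed point.
Sat(E[¬b U a]) = {5, 7}
7 ∈ Sat(E[¬b U a]) = {5, 7}, so the formula holds at 7.

Yes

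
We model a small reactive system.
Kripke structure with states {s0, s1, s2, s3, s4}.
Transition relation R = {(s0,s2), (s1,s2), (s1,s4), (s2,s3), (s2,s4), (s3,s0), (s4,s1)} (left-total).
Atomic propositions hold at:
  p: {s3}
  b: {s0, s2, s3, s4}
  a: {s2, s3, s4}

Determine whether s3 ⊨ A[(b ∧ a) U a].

Yes

Sat(b ∧ a) = {s2, s3, s4}
A[(b ∧ a) U a]: least fixpoint, start Z0 = Sat(a) = {s2, s3, s4}, add states in Sat(b ∧ a) with every successor in Z. Already a fixed point.
Sat(A[(b ∧ a) U a]) = {s2, s3, s4}
s3 ∈ Sat(A[(b ∧ a) U a]) = {s2, s3, s4}, so the formula holds at s3.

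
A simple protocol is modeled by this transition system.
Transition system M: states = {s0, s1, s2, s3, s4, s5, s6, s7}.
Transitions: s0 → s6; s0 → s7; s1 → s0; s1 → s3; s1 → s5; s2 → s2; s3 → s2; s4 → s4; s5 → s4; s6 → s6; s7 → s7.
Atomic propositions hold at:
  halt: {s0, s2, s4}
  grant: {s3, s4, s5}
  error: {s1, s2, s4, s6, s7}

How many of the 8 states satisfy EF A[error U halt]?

6

A[error U halt]: least fixpoint, start Z0 = Sat(halt) = {s0, s2, s4}, add states in Sat(error) with every successor in Z. Already a fixed point.
Sat(A[error U halt]) = {s0, s2, s4}
EF A[error U halt]: least fixpoint, start Z0 = {s0, s2, s4}, add states with some successor in Z. Z1 = {s0, s1, s2, s3, s4, s5}; fixed.
Sat(EF A[error U halt]) = {s0, s1, s2, s3, s4, s5}
|Sat(EF A[error U halt])| = |{s0, s1, s2, s3, s4, s5}| = 6.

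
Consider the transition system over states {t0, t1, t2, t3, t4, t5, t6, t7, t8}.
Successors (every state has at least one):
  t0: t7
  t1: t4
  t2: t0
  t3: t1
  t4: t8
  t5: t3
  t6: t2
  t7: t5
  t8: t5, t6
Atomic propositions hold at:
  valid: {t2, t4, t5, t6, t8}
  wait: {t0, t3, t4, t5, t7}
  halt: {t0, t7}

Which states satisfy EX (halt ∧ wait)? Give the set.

{t0, t2}

Sat(halt ∧ wait) = {t0, t7}
Sat(EX (halt ∧ wait)) = {s : some successor in {t0, t7}} = {t0, t2}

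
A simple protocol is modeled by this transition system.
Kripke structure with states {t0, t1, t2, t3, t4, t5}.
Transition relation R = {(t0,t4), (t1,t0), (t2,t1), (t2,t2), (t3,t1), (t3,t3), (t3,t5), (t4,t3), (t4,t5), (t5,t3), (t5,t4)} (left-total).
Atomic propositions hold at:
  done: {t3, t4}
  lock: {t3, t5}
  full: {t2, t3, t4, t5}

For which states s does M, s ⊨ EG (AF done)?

{t0, t1, t3, t4, t5}

AF done: least fixpoint, start Z0 = {t3, t4}, add states with every successor in Z. Z1 = {t0, t3, t4, t5}; Z2 = {t0, t1, t3, t4, t5}; fixed.
Sat(AF done) = {t0, t1, t3, t4, t5}
EG (AF done): greatest fixpoint, start Z0 = {t0, t1, t3, t4, t5}, keep only states in Sat with some successor in Z. Already a fixed point.
Sat(EG (AF done)) = {t0, t1, t3, t4, t5}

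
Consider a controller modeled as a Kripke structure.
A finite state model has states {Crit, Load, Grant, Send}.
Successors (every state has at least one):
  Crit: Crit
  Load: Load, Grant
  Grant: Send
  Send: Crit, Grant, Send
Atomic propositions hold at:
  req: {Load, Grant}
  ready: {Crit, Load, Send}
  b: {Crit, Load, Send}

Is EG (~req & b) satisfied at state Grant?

Sat(~req) = {Crit, Send}
Sat(~req & b) = {Crit, Send}
EG (~req & b): greatest fixpoint, start Z0 = {Crit, Send}, keep only states in Sat with some successor in Z. Already a fixed point.
Sat(EG (~req & b)) = {Crit, Send}
Grant ∉ Sat(EG (~req & b)) = {Crit, Send}, so the formula does not hold at Grant.

No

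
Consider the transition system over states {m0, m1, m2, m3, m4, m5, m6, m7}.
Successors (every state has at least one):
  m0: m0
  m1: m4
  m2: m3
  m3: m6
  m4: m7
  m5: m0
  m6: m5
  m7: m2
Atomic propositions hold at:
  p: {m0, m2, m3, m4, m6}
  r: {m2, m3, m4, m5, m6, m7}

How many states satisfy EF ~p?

7

Sat(~p) = {m1, m5, m7}
EF ~p: least fixpoint, start Z0 = {m1, m5, m7}, add states with some successor in Z. Z1 = {m1, m4, m5, m6, m7}; Z2 = {m1, m3, m4, m5, m6, m7}; Z3 = {m1, m2, m3, m4, m5, m6, m7}; fixed.
Sat(EF ~p) = {m1, m2, m3, m4, m5, m6, m7}
|Sat(EF ~p)| = |{m1, m2, m3, m4, m5, m6, m7}| = 7.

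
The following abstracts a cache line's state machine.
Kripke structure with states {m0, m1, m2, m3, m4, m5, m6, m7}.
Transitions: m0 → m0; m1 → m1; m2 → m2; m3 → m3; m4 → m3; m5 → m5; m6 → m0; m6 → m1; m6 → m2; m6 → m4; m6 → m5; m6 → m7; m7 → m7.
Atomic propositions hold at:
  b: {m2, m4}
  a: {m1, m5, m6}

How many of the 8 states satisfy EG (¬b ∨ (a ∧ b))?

6

Sat(¬b) = {m0, m1, m3, m5, m6, m7}
Sat(a ∧ b) = ∅
Sat(¬b ∨ (a ∧ b)) = {m0, m1, m3, m5, m6, m7}
EG (¬b ∨ (a ∧ b)): greatest fixpoint, start Z0 = {m0, m1, m3, m5, m6, m7}, keep only states in Sat with some successor in Z. Already a fixed point.
Sat(EG (¬b ∨ (a ∧ b))) = {m0, m1, m3, m5, m6, m7}
|Sat(EG (¬b ∨ (a ∧ b)))| = |{m0, m1, m3, m5, m6, m7}| = 6.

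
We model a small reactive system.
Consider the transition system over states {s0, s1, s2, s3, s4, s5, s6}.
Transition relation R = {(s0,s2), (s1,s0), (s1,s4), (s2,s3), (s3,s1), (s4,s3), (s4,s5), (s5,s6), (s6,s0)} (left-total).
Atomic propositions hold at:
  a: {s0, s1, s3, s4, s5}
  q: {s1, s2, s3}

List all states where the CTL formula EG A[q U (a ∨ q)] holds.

{s0, s1, s2, s3, s4}

Sat(a ∨ q) = {s0, s1, s2, s3, s4, s5}
A[q U (a ∨ q)]: least fixpoint, start Z0 = Sat((a ∨ q)) = {s0, s1, s2, s3, s4, s5}, add states in Sat(q) with every successor in Z. Already a fixed point.
Sat(A[q U (a ∨ q)]) = {s0, s1, s2, s3, s4, s5}
EG A[q U (a ∨ q)]: greatest fixpoint, start Z0 = {s0, s1, s2, s3, s4, s5}, keep only states in Sat with some successor in Z. Z1 = {s0, s1, s2, s3, s4}; fixed.
Sat(EG A[q U (a ∨ q)]) = {s0, s1, s2, s3, s4}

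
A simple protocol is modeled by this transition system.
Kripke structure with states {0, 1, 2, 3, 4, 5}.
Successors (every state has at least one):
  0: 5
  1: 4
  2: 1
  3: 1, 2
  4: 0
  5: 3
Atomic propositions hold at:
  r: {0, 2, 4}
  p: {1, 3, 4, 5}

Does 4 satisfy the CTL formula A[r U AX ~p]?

Yes

Sat(~p) = {0, 2}
Sat(AX ~p) = {s : every successor in {0, 2}} = {4}
A[r U AX ~p]: least fixpoint, start Z0 = Sat(AX ~p) = {4}, add states in Sat(r) with every successor in Z. Already a fixed point.
Sat(A[r U AX ~p]) = {4}
4 ∈ Sat(A[r U AX ~p]) = {4}, so the formula holds at 4.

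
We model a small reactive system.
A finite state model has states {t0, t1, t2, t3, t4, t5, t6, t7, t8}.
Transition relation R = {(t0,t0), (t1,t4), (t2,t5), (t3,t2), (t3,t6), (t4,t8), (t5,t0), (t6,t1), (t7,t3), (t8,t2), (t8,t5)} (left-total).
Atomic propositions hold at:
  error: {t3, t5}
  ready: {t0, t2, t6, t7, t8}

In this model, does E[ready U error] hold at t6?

No

E[ready U error]: least fixpoint, start Z0 = Sat(error) = {t3, t5}, add states in Sat(ready) with some successor in Z. Z1 = {t2, t3, t5, t7, t8}; fixed.
Sat(E[ready U error]) = {t2, t3, t5, t7, t8}
t6 ∉ Sat(E[ready U error]) = {t2, t3, t5, t7, t8}, so the formula does not hold at t6.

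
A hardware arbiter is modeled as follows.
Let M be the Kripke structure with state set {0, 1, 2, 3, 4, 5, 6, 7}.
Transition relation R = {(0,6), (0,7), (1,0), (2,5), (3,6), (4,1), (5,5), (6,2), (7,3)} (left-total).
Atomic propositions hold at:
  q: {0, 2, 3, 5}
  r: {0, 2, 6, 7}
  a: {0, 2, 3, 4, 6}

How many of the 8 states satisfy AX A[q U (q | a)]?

6

Sat(q | a) = {0, 2, 3, 4, 5, 6}
A[q U (q | a)]: least fixpoint, start Z0 = Sat((q | a)) = {0, 2, 3, 4, 5, 6}, add states in Sat(q) with every successor in Z. Already a fixed point.
Sat(A[q U (q | a)]) = {0, 2, 3, 4, 5, 6}
Sat(AX A[q U (q | a)]) = {s : every successor in {0, 2, 3, 4, 5, 6}} = {1, 2, 3, 5, 6, 7}
|Sat(AX A[q U (q | a)])| = |{1, 2, 3, 5, 6, 7}| = 6.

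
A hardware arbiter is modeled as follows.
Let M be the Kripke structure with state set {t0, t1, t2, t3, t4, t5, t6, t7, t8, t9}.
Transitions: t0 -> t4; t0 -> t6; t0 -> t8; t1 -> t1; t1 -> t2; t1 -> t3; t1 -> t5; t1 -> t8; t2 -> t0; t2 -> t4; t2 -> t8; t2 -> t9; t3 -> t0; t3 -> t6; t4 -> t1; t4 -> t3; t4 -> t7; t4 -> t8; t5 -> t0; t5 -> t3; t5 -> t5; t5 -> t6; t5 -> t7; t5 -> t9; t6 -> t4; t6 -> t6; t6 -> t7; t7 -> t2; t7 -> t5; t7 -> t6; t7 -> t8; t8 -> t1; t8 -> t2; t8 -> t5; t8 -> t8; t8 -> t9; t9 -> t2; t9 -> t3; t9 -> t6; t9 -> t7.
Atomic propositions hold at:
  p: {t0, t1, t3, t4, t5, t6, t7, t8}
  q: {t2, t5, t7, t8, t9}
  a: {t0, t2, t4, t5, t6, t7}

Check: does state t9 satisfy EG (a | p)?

No

Sat(a | p) = {t0, t1, t2, t3, t4, t5, t6, t7, t8}
EG (a | p): greatest fixpoint, start Z0 = {t0, t1, t2, t3, t4, t5, t6, t7, t8}, keep only states in Sat with some successor in Z. Already a fixed point.
Sat(EG (a | p)) = {t0, t1, t2, t3, t4, t5, t6, t7, t8}
t9 ∉ Sat(EG (a | p)) = {t0, t1, t2, t3, t4, t5, t6, t7, t8}, so the formula does not hold at t9.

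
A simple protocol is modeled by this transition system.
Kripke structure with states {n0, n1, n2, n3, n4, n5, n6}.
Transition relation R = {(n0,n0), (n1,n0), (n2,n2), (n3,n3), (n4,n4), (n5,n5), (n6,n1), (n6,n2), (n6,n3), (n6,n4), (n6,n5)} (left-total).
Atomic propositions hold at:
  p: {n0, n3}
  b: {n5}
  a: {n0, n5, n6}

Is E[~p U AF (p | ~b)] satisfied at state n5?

No

Sat(~p) = {n1, n2, n4, n5, n6}
Sat(~b) = {n0, n1, n2, n3, n4, n6}
Sat(p | ~b) = {n0, n1, n2, n3, n4, n6}
AF (p | ~b): least fixpoint, start Z0 = {n0, n1, n2, n3, n4, n6}, add states with every successor in Z. Already a fixed point.
Sat(AF (p | ~b)) = {n0, n1, n2, n3, n4, n6}
E[~p U AF (p | ~b)]: least fixpoint, start Z0 = Sat(AF (p | ~b)) = {n0, n1, n2, n3, n4, n6}, add states in Sat(~p) with some successor in Z. Already a fixed point.
Sat(E[~p U AF (p | ~b)]) = {n0, n1, n2, n3, n4, n6}
n5 ∉ Sat(E[~p U AF (p | ~b)]) = {n0, n1, n2, n3, n4, n6}, so the formula does not hold at n5.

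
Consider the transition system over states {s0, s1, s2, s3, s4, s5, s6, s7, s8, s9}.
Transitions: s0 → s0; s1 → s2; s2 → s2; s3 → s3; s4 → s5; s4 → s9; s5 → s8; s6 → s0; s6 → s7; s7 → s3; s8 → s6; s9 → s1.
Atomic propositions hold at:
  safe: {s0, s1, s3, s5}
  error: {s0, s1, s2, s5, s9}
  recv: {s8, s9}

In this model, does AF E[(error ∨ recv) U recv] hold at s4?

Yes

Sat(error ∨ recv) = {s0, s1, s2, s5, s8, s9}
E[(error ∨ recv) U recv]: least fixpoint, start Z0 = Sat(recv) = {s8, s9}, add states in Sat(error ∨ recv) with some successor in Z. Z1 = {s5, s8, s9}; fixed.
Sat(E[(error ∨ recv) U recv]) = {s5, s8, s9}
AF E[(error ∨ recv) U recv]: least fixpoint, start Z0 = {s5, s8, s9}, add states with every successor in Z. Z1 = {s4, s5, s8, s9}; fixed.
Sat(AF E[(error ∨ recv) U recv]) = {s4, s5, s8, s9}
s4 ∈ Sat(AF E[(error ∨ recv) U recv]) = {s4, s5, s8, s9}, so the formula holds at s4.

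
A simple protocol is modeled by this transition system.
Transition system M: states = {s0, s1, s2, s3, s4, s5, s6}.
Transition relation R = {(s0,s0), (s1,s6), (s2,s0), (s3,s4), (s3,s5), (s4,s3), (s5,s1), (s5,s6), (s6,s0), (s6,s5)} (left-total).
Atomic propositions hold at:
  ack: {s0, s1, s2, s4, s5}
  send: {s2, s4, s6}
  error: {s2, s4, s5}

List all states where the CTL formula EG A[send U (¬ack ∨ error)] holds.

{s3, s4, s5, s6}

Sat(¬ack) = {s3, s6}
Sat(¬ack ∨ error) = {s2, s3, s4, s5, s6}
A[send U (¬ack ∨ error)]: least fixpoint, start Z0 = Sat((¬ack ∨ error)) = {s2, s3, s4, s5, s6}, add states in Sat(send) with every successor in Z. Already a fixed point.
Sat(A[send U (¬ack ∨ error)]) = {s2, s3, s4, s5, s6}
EG A[send U (¬ack ∨ error)]: greatest fixpoint, start Z0 = {s2, s3, s4, s5, s6}, keep only states in Sat with some successor in Z. Z1 = {s3, s4, s5, s6}; fixed.
Sat(EG A[send U (¬ack ∨ error)]) = {s3, s4, s5, s6}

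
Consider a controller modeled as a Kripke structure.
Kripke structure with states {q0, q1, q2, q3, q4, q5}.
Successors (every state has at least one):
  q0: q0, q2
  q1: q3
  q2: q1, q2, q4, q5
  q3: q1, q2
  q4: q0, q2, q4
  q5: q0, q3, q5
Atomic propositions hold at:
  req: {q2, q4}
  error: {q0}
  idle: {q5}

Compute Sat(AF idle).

{q5}

AF idle: least fixpoint, start Z0 = {q5}, add states with every successor in Z. Already a fixed point.
Sat(AF idle) = {q5}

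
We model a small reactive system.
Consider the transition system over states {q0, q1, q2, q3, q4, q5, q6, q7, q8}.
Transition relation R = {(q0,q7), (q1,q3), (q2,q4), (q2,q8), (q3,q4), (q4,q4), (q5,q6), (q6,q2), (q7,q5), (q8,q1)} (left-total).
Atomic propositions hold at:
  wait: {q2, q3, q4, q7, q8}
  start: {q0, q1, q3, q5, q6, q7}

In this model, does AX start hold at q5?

Sat(AX start) = {s : every successor in {q0, q1, q3, q5, q6, q7}} = {q0, q1, q5, q7, q8}
q5 ∈ Sat(AX start) = {q0, q1, q5, q7, q8}, so the formula holds at q5.

Yes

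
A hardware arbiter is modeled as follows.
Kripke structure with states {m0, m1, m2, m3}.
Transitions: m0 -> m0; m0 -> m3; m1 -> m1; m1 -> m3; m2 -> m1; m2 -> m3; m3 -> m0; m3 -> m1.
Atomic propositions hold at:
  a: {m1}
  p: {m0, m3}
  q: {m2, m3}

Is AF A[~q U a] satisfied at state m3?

Sat(~q) = {m0, m1}
A[~q U a]: least fixpoint, start Z0 = Sat(a) = {m1}, add states in Sat(~q) with every successor in Z. Already a fixed point.
Sat(A[~q U a]) = {m1}
AF A[~q U a]: least fixpoint, start Z0 = {m1}, add states with every successor in Z. Already a fixed point.
Sat(AF A[~q U a]) = {m1}
m3 ∉ Sat(AF A[~q U a]) = {m1}, so the formula does not hold at m3.

No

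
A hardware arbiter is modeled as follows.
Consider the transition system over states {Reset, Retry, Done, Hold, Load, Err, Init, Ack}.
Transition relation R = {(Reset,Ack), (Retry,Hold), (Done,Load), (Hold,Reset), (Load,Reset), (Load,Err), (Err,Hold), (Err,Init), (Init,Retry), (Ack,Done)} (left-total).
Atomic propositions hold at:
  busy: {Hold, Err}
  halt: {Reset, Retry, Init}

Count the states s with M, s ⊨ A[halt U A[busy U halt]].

5

A[busy U halt]: least fixpoint, start Z0 = Sat(halt) = {Reset, Retry, Init}, add states in Sat(busy) with every successor in Z. Z1 = {Reset, Retry, Hold, Init}; Z2 = {Reset, Retry, Hold, Err, Init}; fixed.
Sat(A[busy U halt]) = {Reset, Retry, Hold, Err, Init}
A[halt U A[busy U halt]]: least fixpoint, start Z0 = Sat(A[busy U halt]) = {Reset, Retry, Hold, Err, Init}, add states in Sat(halt) with every successor in Z. Already a fixed point.
Sat(A[halt U A[busy U halt]]) = {Reset, Retry, Hold, Err, Init}
|Sat(A[halt U A[busy U halt]])| = |{Reset, Retry, Hold, Err, Init}| = 5.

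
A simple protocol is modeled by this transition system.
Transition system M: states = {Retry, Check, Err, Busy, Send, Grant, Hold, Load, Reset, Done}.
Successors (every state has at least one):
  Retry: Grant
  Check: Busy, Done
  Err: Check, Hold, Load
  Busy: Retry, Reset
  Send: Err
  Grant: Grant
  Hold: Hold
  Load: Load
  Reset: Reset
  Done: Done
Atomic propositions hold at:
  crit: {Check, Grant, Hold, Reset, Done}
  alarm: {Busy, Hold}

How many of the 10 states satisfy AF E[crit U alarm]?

E[crit U alarm]: least fixpoint, start Z0 = Sat(alarm) = {Busy, Hold}, add states in Sat(crit) with some successor in Z. Z1 = {Check, Busy, Hold}; fixed.
Sat(E[crit U alarm]) = {Check, Busy, Hold}
AF E[crit U alarm]: least fixpoint, start Z0 = {Check, Busy, Hold}, add states with every successor in Z. Already a fixed point.
Sat(AF E[crit U alarm]) = {Check, Busy, Hold}
|Sat(AF E[crit U alarm])| = |{Check, Busy, Hold}| = 3.

3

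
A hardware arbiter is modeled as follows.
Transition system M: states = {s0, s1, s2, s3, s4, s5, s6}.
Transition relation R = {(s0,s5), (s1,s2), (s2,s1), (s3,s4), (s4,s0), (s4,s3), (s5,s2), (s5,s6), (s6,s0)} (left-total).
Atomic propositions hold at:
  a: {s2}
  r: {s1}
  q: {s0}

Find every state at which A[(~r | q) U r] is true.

{s1, s2}

Sat(~r) = {s0, s2, s3, s4, s5, s6}
Sat(~r | q) = {s0, s2, s3, s4, s5, s6}
A[(~r | q) U r]: least fixpoint, start Z0 = Sat(r) = {s1}, add states in Sat(~r | q) with every successor in Z. Z1 = {s1, s2}; fixed.
Sat(A[(~r | q) U r]) = {s1, s2}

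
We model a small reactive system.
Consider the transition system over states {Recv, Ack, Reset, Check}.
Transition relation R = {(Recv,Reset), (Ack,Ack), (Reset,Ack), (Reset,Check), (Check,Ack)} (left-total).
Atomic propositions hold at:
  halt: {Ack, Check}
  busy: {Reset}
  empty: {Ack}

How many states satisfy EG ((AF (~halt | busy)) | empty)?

Sat(~halt) = {Recv, Reset}
Sat(~halt | busy) = {Recv, Reset}
AF (~halt | busy): least fixpoint, start Z0 = {Recv, Reset}, add states with every successor in Z. Already a fixed point.
Sat(AF (~halt | busy)) = {Recv, Reset}
Sat((AF (~halt | busy)) | empty) = {Recv, Ack, Reset}
EG ((AF (~halt | busy)) | empty): greatest fixpoint, start Z0 = {Recv, Ack, Reset}, keep only states in Sat with some successor in Z. Already a fixed point.
Sat(EG ((AF (~halt | busy)) | empty)) = {Recv, Ack, Reset}
|Sat(EG ((AF (~halt | busy)) | empty))| = |{Recv, Ack, Reset}| = 3.

3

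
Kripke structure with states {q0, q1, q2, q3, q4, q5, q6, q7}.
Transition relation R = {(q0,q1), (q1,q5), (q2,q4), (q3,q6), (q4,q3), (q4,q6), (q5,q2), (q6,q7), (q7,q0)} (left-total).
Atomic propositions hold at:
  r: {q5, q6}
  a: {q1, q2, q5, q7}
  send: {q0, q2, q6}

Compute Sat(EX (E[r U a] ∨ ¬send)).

E[r U a]: least fixpoint, start Z0 = Sat(a) = {q1, q2, q5, q7}, add states in Sat(r) with some successor in Z. Z1 = {q1, q2, q5, q6, q7}; fixed.
Sat(E[r U a]) = {q1, q2, q5, q6, q7}
Sat(¬send) = {q1, q3, q4, q5, q7}
Sat(E[r U a] ∨ ¬send) = {q1, q2, q3, q4, q5, q6, q7}
Sat(EX (E[r U a] ∨ ¬send)) = {s : some successor in {q1, q2, q3, q4, q5, q6, q7}} = {q0, q1, q2, q3, q4, q5, q6}

{q0, q1, q2, q3, q4, q5, q6}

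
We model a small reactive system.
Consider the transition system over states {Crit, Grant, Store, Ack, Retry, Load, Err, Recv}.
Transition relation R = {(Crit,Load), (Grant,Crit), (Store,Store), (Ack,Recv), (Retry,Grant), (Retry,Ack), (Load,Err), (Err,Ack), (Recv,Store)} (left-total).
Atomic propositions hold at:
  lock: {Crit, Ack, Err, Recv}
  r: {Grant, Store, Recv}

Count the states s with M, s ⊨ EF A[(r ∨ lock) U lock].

Sat(r ∨ lock) = {Crit, Grant, Store, Ack, Err, Recv}
A[(r ∨ lock) U lock]: least fixpoint, start Z0 = Sat(lock) = {Crit, Ack, Err, Recv}, add states in Sat(r ∨ lock) with every successor in Z. Z1 = {Crit, Grant, Ack, Err, Recv}; fixed.
Sat(A[(r ∨ lock) U lock]) = {Crit, Grant, Ack, Err, Recv}
EF A[(r ∨ lock) U lock]: least fixpoint, start Z0 = {Crit, Grant, Ack, Err, Recv}, add states with some successor in Z. Z1 = {Crit, Grant, Ack, Retry, Load, Err, Recv}; fixed.
Sat(EF A[(r ∨ lock) U lock]) = {Crit, Grant, Ack, Retry, Load, Err, Recv}
|Sat(EF A[(r ∨ lock) U lock])| = |{Crit, Grant, Ack, Retry, Load, Err, Recv}| = 7.

7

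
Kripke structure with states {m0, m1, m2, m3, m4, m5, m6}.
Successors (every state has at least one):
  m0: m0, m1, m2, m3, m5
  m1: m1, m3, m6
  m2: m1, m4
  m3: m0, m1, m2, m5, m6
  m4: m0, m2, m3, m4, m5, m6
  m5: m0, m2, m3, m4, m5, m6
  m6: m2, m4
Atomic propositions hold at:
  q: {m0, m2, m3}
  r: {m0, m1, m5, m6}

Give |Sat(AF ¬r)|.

Sat(¬r) = {m2, m3, m4}
AF ¬r: least fixpoint, start Z0 = {m2, m3, m4}, add states with every successor in Z. Z1 = {m2, m3, m4, m6}; fixed.
Sat(AF ¬r) = {m2, m3, m4, m6}
|Sat(AF ¬r)| = |{m2, m3, m4, m6}| = 4.

4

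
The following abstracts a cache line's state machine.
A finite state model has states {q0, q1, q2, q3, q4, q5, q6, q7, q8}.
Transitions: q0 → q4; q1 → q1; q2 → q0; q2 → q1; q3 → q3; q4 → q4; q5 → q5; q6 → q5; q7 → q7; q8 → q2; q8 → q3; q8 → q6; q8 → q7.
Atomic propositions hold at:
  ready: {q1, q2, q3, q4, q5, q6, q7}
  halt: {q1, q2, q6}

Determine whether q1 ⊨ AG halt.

AG halt: greatest fixpoint, start Z0 = {q1, q2, q6}, keep only states in Sat with every successor in Z. Z1 = {q1}; fixed.
Sat(AG halt) = {q1}
q1 ∈ Sat(AG halt) = {q1}, so the formula holds at q1.

Yes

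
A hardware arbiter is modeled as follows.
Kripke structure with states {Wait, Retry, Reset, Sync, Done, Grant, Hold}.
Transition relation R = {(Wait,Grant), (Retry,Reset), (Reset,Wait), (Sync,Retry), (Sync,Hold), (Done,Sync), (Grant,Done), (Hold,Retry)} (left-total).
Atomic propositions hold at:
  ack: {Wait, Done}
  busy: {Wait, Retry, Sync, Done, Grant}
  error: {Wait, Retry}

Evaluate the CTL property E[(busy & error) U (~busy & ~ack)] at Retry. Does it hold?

Sat(busy & error) = {Wait, Retry}
Sat(~busy) = {Reset, Hold}
Sat(~ack) = {Retry, Reset, Sync, Grant, Hold}
Sat(~busy & ~ack) = {Reset, Hold}
E[(busy & error) U (~busy & ~ack)]: least fixpoint, start Z0 = Sat((~busy & ~ack)) = {Reset, Hold}, add states in Sat(busy & error) with some successor in Z. Z1 = {Retry, Reset, Hold}; fixed.
Sat(E[(busy & error) U (~busy & ~ack)]) = {Retry, Reset, Hold}
Retry ∈ Sat(E[(busy & error) U (~busy & ~ack)]) = {Retry, Reset, Hold}, so the formula holds at Retry.

Yes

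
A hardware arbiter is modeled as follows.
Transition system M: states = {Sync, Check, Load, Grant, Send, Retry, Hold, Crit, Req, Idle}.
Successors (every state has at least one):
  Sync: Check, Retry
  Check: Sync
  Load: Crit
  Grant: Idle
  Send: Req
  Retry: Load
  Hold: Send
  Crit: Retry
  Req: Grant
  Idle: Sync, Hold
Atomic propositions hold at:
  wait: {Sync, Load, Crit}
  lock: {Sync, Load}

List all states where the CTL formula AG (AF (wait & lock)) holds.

Sat(wait & lock) = {Sync, Load}
AF (wait & lock): least fixpoint, start Z0 = {Sync, Load}, add states with every successor in Z. Z1 = {Sync, Check, Load, Retry}; Z2 = {Sync, Check, Load, Retry, Crit}; fixed.
Sat(AF (wait & lock)) = {Sync, Check, Load, Retry, Crit}
AG (AF (wait & lock)): greatest fixpoint, start Z0 = {Sync, Check, Load, Retry, Crit}, keep only states in Sat with every successor in Z. Already a fixed point.
Sat(AG (AF (wait & lock))) = {Sync, Check, Load, Retry, Crit}

{Sync, Check, Load, Retry, Crit}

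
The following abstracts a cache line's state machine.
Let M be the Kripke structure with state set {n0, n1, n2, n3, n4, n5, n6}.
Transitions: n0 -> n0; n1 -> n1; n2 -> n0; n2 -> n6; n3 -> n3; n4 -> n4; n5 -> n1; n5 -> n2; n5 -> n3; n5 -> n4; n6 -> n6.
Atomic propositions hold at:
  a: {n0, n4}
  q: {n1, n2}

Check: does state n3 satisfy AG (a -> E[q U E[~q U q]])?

Yes

Sat(~q) = {n0, n3, n4, n5, n6}
E[~q U q]: least fixpoint, start Z0 = Sat(q) = {n1, n2}, add states in Sat(~q) with some successor in Z. Z1 = {n1, n2, n5}; fixed.
Sat(E[~q U q]) = {n1, n2, n5}
E[q U E[~q U q]]: least fixpoint, start Z0 = Sat(E[~q U q]) = {n1, n2, n5}, add states in Sat(q) with some successor in Z. Already a fixed point.
Sat(E[q U E[~q U q]]) = {n1, n2, n5}
Sat(a -> E[q U E[~q U q]]) = {n1, n2, n3, n5, n6}
AG (a -> E[q U E[~q U q]]): greatest fixpoint, start Z0 = {n1, n2, n3, n5, n6}, keep only states in Sat with every successor in Z. Z1 = {n1, n3, n6}; fixed.
Sat(AG (a -> E[q U E[~q U q]])) = {n1, n3, n6}
n3 ∈ Sat(AG (a -> E[q U E[~q U q]])) = {n1, n3, n6}, so the formula holds at n3.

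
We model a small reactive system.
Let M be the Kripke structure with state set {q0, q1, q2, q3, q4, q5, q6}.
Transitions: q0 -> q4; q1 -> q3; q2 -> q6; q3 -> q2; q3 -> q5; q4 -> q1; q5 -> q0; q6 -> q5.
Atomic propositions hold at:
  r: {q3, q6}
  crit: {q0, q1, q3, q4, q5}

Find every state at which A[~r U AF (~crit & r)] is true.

{q2, q6}

Sat(~r) = {q0, q1, q2, q4, q5}
Sat(~crit) = {q2, q6}
Sat(~crit & r) = {q6}
AF (~crit & r): least fixpoint, start Z0 = {q6}, add states with every successor in Z. Z1 = {q2, q6}; fixed.
Sat(AF (~crit & r)) = {q2, q6}
A[~r U AF (~crit & r)]: least fixpoint, start Z0 = Sat(AF (~crit & r)) = {q2, q6}, add states in Sat(~r) with every successor in Z. Already a fixed point.
Sat(A[~r U AF (~crit & r)]) = {q2, q6}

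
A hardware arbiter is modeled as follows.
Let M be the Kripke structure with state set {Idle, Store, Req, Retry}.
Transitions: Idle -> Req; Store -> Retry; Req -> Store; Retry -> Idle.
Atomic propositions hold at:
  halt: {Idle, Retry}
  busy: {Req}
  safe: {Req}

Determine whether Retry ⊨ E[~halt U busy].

No

Sat(~halt) = {Store, Req}
E[~halt U busy]: least fixpoint, start Z0 = Sat(busy) = {Req}, add states in Sat(~halt) with some successor in Z. Already a fixed point.
Sat(E[~halt U busy]) = {Req}
Retry ∉ Sat(E[~halt U busy]) = {Req}, so the formula does not hold at Retry.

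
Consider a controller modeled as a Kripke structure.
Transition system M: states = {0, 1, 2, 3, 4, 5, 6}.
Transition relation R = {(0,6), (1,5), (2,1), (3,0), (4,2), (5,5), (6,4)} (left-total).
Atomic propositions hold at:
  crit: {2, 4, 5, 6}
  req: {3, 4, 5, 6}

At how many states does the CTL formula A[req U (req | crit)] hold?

Sat(req | crit) = {2, 3, 4, 5, 6}
A[req U (req | crit)]: least fixpoint, start Z0 = Sat((req | crit)) = {2, 3, 4, 5, 6}, add states in Sat(req) with every successor in Z. Already a fixed point.
Sat(A[req U (req | crit)]) = {2, 3, 4, 5, 6}
|Sat(A[req U (req | crit)])| = |{2, 3, 4, 5, 6}| = 5.

5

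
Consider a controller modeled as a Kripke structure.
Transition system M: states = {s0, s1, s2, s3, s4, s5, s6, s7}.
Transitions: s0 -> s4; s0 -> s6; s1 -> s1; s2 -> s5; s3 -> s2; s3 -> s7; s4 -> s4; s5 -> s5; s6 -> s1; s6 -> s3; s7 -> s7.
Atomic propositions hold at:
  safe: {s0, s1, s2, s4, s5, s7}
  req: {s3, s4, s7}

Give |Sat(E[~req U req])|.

5

Sat(~req) = {s0, s1, s2, s5, s6}
E[~req U req]: least fixpoint, start Z0 = Sat(req) = {s3, s4, s7}, add states in Sat(~req) with some successor in Z. Z1 = {s0, s3, s4, s6, s7}; fixed.
Sat(E[~req U req]) = {s0, s3, s4, s6, s7}
|Sat(E[~req U req])| = |{s0, s3, s4, s6, s7}| = 5.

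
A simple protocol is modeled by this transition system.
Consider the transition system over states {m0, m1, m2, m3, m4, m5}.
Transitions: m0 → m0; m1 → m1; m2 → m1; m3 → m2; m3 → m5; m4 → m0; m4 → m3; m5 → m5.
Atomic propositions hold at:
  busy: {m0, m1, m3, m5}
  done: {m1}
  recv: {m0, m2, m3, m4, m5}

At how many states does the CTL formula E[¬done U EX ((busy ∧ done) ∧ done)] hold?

4

Sat(¬done) = {m0, m2, m3, m4, m5}
Sat(busy ∧ done) = {m1}
Sat((busy ∧ done) ∧ done) = {m1}
Sat(EX ((busy ∧ done) ∧ done)) = {s : some successor in {m1}} = {m1, m2}
E[¬done U EX ((busy ∧ done) ∧ done)]: least fixpoint, start Z0 = Sat(EX ((busy ∧ done) ∧ done)) = {m1, m2}, add states in Sat(¬done) with some successor in Z. Z1 = {m1, m2, m3}; Z2 = {m1, m2, m3, m4}; fixed.
Sat(E[¬done U EX ((busy ∧ done) ∧ done)]) = {m1, m2, m3, m4}
|Sat(E[¬done U EX ((busy ∧ done) ∧ done)])| = |{m1, m2, m3, m4}| = 4.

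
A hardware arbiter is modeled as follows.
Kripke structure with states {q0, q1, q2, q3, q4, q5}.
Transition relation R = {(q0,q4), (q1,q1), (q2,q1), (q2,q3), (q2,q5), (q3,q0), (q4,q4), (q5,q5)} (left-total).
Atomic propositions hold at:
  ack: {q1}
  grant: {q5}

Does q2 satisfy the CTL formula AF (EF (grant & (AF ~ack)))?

Yes

Sat(~ack) = {q0, q2, q3, q4, q5}
AF ~ack: least fixpoint, start Z0 = {q0, q2, q3, q4, q5}, add states with every successor in Z. Already a fixed point.
Sat(AF ~ack) = {q0, q2, q3, q4, q5}
Sat(grant & (AF ~ack)) = {q5}
EF (grant & (AF ~ack)): least fixpoint, start Z0 = {q5}, add states with some successor in Z. Z1 = {q2, q5}; fixed.
Sat(EF (grant & (AF ~ack))) = {q2, q5}
AF (EF (grant & (AF ~ack))): least fixpoint, start Z0 = {q2, q5}, add states with every successor in Z. Already a fixed point.
Sat(AF (EF (grant & (AF ~ack)))) = {q2, q5}
q2 ∈ Sat(AF (EF (grant & (AF ~ack)))) = {q2, q5}, so the formula holds at q2.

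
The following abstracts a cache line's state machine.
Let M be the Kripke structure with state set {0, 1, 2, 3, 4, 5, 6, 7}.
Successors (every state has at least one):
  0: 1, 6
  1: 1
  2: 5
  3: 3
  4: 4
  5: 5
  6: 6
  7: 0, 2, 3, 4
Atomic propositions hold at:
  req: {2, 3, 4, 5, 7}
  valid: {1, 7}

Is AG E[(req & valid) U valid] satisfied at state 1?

Sat(req & valid) = {7}
E[(req & valid) U valid]: least fixpoint, start Z0 = Sat(valid) = {1, 7}, add states in Sat(req & valid) with some successor in Z. Already a fixed point.
Sat(E[(req & valid) U valid]) = {1, 7}
AG E[(req & valid) U valid]: greatest fixpoint, start Z0 = {1, 7}, keep only states in Sat with every successor in Z. Z1 = {1}; fixed.
Sat(AG E[(req & valid) U valid]) = {1}
1 ∈ Sat(AG E[(req & valid) U valid]) = {1}, so the formula holds at 1.

Yes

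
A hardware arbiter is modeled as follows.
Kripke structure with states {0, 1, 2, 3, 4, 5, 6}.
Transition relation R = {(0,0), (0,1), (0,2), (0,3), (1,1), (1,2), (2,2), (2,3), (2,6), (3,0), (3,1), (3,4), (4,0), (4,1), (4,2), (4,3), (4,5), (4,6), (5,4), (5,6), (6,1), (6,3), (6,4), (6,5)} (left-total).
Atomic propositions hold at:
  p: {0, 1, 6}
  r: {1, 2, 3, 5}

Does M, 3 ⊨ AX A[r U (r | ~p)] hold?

Sat(~p) = {2, 3, 4, 5}
Sat(r | ~p) = {1, 2, 3, 4, 5}
A[r U (r | ~p)]: least fixpoint, start Z0 = Sat((r | ~p)) = {1, 2, 3, 4, 5}, add states in Sat(r) with every successor in Z. Already a fixed point.
Sat(A[r U (r | ~p)]) = {1, 2, 3, 4, 5}
Sat(AX A[r U (r | ~p)]) = {s : every successor in {1, 2, 3, 4, 5}} = {1, 6}
3 ∉ Sat(AX A[r U (r | ~p)]) = {1, 6}, so the formula does not hold at 3.

No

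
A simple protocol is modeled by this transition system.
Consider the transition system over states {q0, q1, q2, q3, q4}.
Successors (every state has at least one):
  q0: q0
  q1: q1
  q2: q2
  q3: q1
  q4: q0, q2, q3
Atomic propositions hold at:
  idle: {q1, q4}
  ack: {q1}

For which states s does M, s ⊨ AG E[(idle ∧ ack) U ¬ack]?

Sat(idle ∧ ack) = {q1}
Sat(¬ack) = {q0, q2, q3, q4}
E[(idle ∧ ack) U ¬ack]: least fixpoint, start Z0 = Sat(¬ack) = {q0, q2, q3, q4}, add states in Sat(idle ∧ ack) with some successor in Z. Already a fixed point.
Sat(E[(idle ∧ ack) U ¬ack]) = {q0, q2, q3, q4}
AG E[(idle ∧ ack) U ¬ack]: greatest fixpoint, start Z0 = {q0, q2, q3, q4}, keep only states in Sat with every successor in Z. Z1 = {q0, q2, q4}; Z2 = {q0, q2}; fixed.
Sat(AG E[(idle ∧ ack) U ¬ack]) = {q0, q2}

{q0, q2}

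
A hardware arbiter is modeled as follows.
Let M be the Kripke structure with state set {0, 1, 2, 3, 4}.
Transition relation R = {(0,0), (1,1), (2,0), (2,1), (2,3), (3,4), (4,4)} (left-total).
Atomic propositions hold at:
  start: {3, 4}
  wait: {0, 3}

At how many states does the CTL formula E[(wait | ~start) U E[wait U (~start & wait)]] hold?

2

Sat(~start) = {0, 1, 2}
Sat(wait | ~start) = {0, 1, 2, 3}
Sat(~start & wait) = {0}
E[wait U (~start & wait)]: least fixpoint, start Z0 = Sat((~start & wait)) = {0}, add states in Sat(wait) with some successor in Z. Already a fixed point.
Sat(E[wait U (~start & wait)]) = {0}
E[(wait | ~start) U E[wait U (~start & wait)]]: least fixpoint, start Z0 = Sat(E[wait U (~start & wait)]) = {0}, add states in Sat(wait | ~start) with some successor in Z. Z1 = {0, 2}; fixed.
Sat(E[(wait | ~start) U E[wait U (~start & wait)]]) = {0, 2}
|Sat(E[(wait | ~start) U E[wait U (~start & wait)]])| = |{0, 2}| = 2.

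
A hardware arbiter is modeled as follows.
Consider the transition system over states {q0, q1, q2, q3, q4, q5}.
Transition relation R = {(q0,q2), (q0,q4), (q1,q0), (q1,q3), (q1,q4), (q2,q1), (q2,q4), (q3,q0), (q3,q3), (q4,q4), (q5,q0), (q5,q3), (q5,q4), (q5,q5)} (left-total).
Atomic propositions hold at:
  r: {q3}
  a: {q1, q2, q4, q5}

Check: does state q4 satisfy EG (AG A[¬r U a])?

Sat(¬r) = {q0, q1, q2, q4, q5}
A[¬r U a]: least fixpoint, start Z0 = Sat(a) = {q1, q2, q4, q5}, add states in Sat(¬r) with every successor in Z. Z1 = {q0, q1, q2, q4, q5}; fixed.
Sat(A[¬r U a]) = {q0, q1, q2, q4, q5}
AG A[¬r U a]: greatest fixpoint, start Z0 = {q0, q1, q2, q4, q5}, keep only states in Sat with every successor in Z. Z1 = {q0, q2, q4}; Z2 = {q0, q4}; Z3 = {q4}; fixed.
Sat(AG A[¬r U a]) = {q4}
EG (AG A[¬r U a]): greatest fixpoint, start Z0 = {q4}, keep only states in Sat with some successor in Z. Already a fixed point.
Sat(EG (AG A[¬r U a])) = {q4}
q4 ∈ Sat(EG (AG A[¬r U a])) = {q4}, so the formula holds at q4.

Yes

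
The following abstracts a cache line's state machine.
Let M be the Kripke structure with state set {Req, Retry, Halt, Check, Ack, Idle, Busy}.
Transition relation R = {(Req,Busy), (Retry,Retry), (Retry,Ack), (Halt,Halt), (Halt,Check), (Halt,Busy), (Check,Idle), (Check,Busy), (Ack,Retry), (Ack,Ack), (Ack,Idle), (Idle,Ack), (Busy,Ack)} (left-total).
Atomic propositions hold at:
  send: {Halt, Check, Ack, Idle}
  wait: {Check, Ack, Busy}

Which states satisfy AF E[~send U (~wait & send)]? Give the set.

{Halt, Idle}

Sat(~send) = {Req, Retry, Busy}
Sat(~wait) = {Req, Retry, Halt, Idle}
Sat(~wait & send) = {Halt, Idle}
E[~send U (~wait & send)]: least fixpoint, start Z0 = Sat((~wait & send)) = {Halt, Idle}, add states in Sat(~send) with some successor in Z. Already a fixed point.
Sat(E[~send U (~wait & send)]) = {Halt, Idle}
AF E[~send U (~wait & send)]: least fixpoint, start Z0 = {Halt, Idle}, add states with every successor in Z. Already a fixed point.
Sat(AF E[~send U (~wait & send)]) = {Halt, Idle}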